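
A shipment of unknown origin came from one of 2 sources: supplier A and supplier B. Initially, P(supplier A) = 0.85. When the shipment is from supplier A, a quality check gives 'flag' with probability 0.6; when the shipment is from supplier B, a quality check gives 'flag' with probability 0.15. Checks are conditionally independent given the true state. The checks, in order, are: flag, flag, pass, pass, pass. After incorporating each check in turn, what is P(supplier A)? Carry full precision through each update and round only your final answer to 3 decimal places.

0.904

Apply Bayes' rule sequentially, carrying P(supplier A) forward.
After 'flag': P(supplier A) = 0.6·0.8500 / (0.6·0.8500 + 0.15·0.1500) ≈ 0.9577
After 'flag': P(supplier A) = 0.6·0.9577 / (0.6·0.9577 + 0.15·0.0423) ≈ 0.9891
After 'pass': P(supplier A) = 0.4·0.9891 / (0.4·0.9891 + 0.85·0.0109) ≈ 0.9771
After 'pass': P(supplier A) = 0.4·0.9771 / (0.4·0.9771 + 0.85·0.0229) ≈ 0.9526
After 'pass': P(supplier A) = 0.4·0.9526 / (0.4·0.9526 + 0.85·0.0474) ≈ 0.9043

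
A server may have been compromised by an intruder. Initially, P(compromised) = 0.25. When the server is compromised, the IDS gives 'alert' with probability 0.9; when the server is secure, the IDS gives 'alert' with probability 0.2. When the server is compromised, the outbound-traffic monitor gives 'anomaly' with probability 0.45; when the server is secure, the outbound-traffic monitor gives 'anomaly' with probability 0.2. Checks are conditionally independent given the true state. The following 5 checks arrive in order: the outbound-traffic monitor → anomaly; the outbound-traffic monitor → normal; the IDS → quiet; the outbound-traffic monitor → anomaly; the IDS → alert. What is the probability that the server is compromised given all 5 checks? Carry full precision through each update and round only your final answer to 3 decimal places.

After the outbound-traffic monitor='anomaly': P(compromised) = 0.45·0.2500 / (0.45·0.2500 + 0.2·0.7500) ≈ 0.4286
After the outbound-traffic monitor='normal': P(compromised) = 0.55·0.4286 / (0.55·0.4286 + 0.8·0.5714) ≈ 0.3402
After the IDS='quiet': P(compromised) = 0.1·0.3402 / (0.1·0.3402 + 0.8·0.6598) ≈ 0.0606
After the outbound-traffic monitor='anomaly': P(compromised) = 0.45·0.0606 / (0.45·0.0606 + 0.2·0.9394) ≈ 0.1267
After the IDS='alert': P(compromised) = 0.9·0.1267 / (0.9·0.1267 + 0.2·0.8733) ≈ 0.3949

0.395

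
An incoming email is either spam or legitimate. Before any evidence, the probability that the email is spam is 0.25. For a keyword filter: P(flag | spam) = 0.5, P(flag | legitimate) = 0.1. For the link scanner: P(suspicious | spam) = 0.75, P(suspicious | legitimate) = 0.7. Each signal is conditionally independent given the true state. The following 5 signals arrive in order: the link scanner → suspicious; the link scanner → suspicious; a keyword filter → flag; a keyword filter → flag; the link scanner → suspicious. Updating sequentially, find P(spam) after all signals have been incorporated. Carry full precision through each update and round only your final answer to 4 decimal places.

0.9111

After the link scanner='suspicious': P(spam) = 0.75·0.2500 / (0.75·0.2500 + 0.7·0.7500) ≈ 0.2632
After the link scanner='suspicious': P(spam) = 0.75·0.2632 / (0.75·0.2632 + 0.7·0.7368) ≈ 0.2768
After a keyword filter='flag': P(spam) = 0.5·0.2768 / (0.5·0.2768 + 0.1·0.7232) ≈ 0.6567
After a keyword filter='flag': P(spam) = 0.5·0.6567 / (0.5·0.6567 + 0.1·0.3433) ≈ 0.9054
After the link scanner='suspicious': P(spam) = 0.75·0.9054 / (0.75·0.9054 + 0.7·0.0946) ≈ 0.9111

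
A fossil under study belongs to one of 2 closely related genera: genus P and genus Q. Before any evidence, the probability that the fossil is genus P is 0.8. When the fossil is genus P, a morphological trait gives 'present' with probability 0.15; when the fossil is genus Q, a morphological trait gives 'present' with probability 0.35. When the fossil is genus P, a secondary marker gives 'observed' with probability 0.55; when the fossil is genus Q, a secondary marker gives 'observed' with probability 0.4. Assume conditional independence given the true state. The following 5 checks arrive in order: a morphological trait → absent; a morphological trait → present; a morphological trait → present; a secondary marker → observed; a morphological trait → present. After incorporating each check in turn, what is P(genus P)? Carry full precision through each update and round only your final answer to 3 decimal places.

0.361

Each posterior becomes the prior for the next update.
After a morphological trait='absent': P(genus P) = 0.85·0.8000 / (0.85·0.8000 + 0.65·0.2000) ≈ 0.8395
After a morphological trait='present': P(genus P) = 0.15·0.8395 / (0.15·0.8395 + 0.35·0.1605) ≈ 0.6915
After a morphological trait='present': P(genus P) = 0.15·0.6915 / (0.15·0.6915 + 0.35·0.3085) ≈ 0.4900
After a secondary marker='observed': P(genus P) = 0.55·0.4900 / (0.55·0.4900 + 0.4·0.5100) ≈ 0.5692
After a morphological trait='present': P(genus P) = 0.15·0.5692 / (0.15·0.5692 + 0.35·0.4308) ≈ 0.3615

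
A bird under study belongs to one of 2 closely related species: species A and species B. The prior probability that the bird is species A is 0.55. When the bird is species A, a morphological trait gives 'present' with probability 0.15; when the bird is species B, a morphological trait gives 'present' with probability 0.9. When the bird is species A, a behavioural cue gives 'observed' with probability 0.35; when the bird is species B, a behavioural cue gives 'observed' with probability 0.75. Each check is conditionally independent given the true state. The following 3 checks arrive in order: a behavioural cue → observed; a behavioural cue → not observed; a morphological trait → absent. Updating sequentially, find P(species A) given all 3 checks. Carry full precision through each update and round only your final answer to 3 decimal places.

0.926

After a behavioural cue='observed': P(species A) = 0.35·0.5500 / (0.35·0.5500 + 0.75·0.4500) ≈ 0.3632
After a behavioural cue='not observed': P(species A) = 0.65·0.3632 / (0.65·0.3632 + 0.25·0.6368) ≈ 0.5973
After a morphological trait='absent': P(species A) = 0.85·0.5973 / (0.85·0.5973 + 0.1·0.4027) ≈ 0.9265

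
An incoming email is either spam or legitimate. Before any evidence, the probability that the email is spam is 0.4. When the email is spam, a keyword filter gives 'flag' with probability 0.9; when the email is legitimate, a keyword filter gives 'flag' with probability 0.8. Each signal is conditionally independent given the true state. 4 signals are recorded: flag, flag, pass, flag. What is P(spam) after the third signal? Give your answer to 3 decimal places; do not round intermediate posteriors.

After 'flag': P(spam) = 0.9·0.4000 / (0.9·0.4000 + 0.8·0.6000) ≈ 0.4286
After 'flag': P(spam) = 0.9·0.4286 / (0.9·0.4286 + 0.8·0.5714) ≈ 0.4576
After 'pass': P(spam) = 0.1·0.4576 / (0.1·0.4576 + 0.2·0.5424) ≈ 0.2967

0.297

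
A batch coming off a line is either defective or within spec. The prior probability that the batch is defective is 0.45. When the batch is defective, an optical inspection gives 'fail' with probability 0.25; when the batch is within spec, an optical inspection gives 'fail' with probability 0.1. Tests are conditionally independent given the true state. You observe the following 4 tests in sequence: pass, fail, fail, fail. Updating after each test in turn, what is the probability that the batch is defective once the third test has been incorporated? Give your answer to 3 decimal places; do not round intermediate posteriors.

0.810

After 'pass': P(defective) = 0.75·0.4500 / (0.75·0.4500 + 0.9·0.5500) ≈ 0.4054
After 'fail': P(defective) = 0.25·0.4054 / (0.25·0.4054 + 0.1·0.5946) ≈ 0.6303
After 'fail': P(defective) = 0.25·0.6303 / (0.25·0.6303 + 0.1·0.3697) ≈ 0.8099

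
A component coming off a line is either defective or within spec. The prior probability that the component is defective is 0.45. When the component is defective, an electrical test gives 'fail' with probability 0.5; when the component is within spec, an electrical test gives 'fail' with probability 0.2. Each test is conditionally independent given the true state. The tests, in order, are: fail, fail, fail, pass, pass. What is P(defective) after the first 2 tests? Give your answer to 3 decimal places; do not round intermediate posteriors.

Apply Bayes' rule sequentially, carrying P(defective) forward.
After 'fail': P(defective) = 0.5·0.4500 / (0.5·0.4500 + 0.2·0.5500) ≈ 0.6716
After 'fail': P(defective) = 0.5·0.6716 / (0.5·0.6716 + 0.2·0.3284) ≈ 0.8364

0.836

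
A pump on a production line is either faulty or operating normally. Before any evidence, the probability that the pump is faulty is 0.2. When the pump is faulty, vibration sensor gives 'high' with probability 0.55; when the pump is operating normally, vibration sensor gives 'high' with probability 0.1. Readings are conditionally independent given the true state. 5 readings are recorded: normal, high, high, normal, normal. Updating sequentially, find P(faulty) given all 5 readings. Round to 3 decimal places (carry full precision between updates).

Apply Bayes' rule sequentially, carrying P(faulty) forward.
After 'normal': P(faulty) = 0.45·0.2000 / (0.45·0.2000 + 0.9·0.8000) ≈ 0.1111
After 'high': P(faulty) = 0.55·0.1111 / (0.55·0.1111 + 0.1·0.8889) ≈ 0.4074
After 'high': P(faulty) = 0.55·0.4074 / (0.55·0.4074 + 0.1·0.5926) ≈ 0.7908
After 'normal': P(faulty) = 0.45·0.7908 / (0.45·0.7908 + 0.9·0.2092) ≈ 0.6541
After 'normal': P(faulty) = 0.45·0.6541 / (0.45·0.6541 + 0.9·0.3459) ≈ 0.4859

0.486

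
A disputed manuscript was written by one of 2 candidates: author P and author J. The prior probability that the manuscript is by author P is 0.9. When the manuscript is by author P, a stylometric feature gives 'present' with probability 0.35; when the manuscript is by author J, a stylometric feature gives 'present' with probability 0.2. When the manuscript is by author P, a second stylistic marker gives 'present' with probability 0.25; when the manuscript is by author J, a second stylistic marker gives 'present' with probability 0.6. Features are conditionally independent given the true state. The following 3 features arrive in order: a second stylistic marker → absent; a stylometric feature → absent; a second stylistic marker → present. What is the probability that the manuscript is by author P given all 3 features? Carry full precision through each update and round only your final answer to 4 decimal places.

After a second stylistic marker='absent': P(author P) = 0.75·0.9000 / (0.75·0.9000 + 0.4·0.1000) ≈ 0.9441
After a stylometric feature='absent': P(author P) = 0.65·0.9441 / (0.65·0.9441 + 0.8·0.0559) ≈ 0.9320
After a second stylistic marker='present': P(author P) = 0.25·0.9320 / (0.25·0.9320 + 0.6·0.0680) ≈ 0.8510

0.8510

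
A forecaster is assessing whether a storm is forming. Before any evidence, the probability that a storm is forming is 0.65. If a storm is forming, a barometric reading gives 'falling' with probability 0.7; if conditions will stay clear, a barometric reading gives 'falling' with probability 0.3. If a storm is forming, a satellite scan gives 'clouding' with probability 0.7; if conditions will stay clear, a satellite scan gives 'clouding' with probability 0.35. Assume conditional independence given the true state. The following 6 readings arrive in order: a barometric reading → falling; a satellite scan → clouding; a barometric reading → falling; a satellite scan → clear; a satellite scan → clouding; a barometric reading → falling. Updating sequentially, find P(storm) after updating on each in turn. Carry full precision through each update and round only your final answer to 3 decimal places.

0.978

After a barometric reading='falling': P(storm) = 0.7·0.6500 / (0.7·0.6500 + 0.3·0.3500) ≈ 0.8125
After a satellite scan='clouding': P(storm) = 0.7·0.8125 / (0.7·0.8125 + 0.35·0.1875) ≈ 0.8966
After a barometric reading='falling': P(storm) = 0.7·0.8966 / (0.7·0.8966 + 0.3·0.1034) ≈ 0.9529
After a satellite scan='clear': P(storm) = 0.3·0.9529 / (0.3·0.9529 + 0.65·0.0471) ≈ 0.9032
After a satellite scan='clouding': P(storm) = 0.7·0.9032 / (0.7·0.9032 + 0.35·0.0968) ≈ 0.9492
After a barometric reading='falling': P(storm) = 0.7·0.9492 / (0.7·0.9492 + 0.3·0.0508) ≈ 0.9776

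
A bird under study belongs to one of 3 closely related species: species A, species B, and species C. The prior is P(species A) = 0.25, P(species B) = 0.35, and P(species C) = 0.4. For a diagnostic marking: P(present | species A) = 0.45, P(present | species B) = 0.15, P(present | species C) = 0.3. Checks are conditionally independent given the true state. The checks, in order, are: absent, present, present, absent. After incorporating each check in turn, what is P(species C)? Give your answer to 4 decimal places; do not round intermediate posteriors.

After 'absent': normaliser = 0.55·0.2500 + 0.85·0.3500 + 0.7·0.4000; P(species A) ≈ 0.1923, P(species B) ≈ 0.4161, P(species C) ≈ 0.3916
After 'present': normaliser = 0.45·0.1923 + 0.15·0.4161 + 0.3·0.3916; P(species A) ≈ 0.3248, P(species B) ≈ 0.2343, P(species C) ≈ 0.4409
After 'present': normaliser = 0.45·0.3248 + 0.15·0.2343 + 0.3·0.4409; P(species A) ≈ 0.4661, P(species B) ≈ 0.1121, P(species C) ≈ 0.4218
After 'absent': normaliser = 0.55·0.4661 + 0.85·0.1121 + 0.7·0.4218; P(species A) ≈ 0.3963, P(species B) ≈ 0.1472, P(species C) ≈ 0.4565

0.4565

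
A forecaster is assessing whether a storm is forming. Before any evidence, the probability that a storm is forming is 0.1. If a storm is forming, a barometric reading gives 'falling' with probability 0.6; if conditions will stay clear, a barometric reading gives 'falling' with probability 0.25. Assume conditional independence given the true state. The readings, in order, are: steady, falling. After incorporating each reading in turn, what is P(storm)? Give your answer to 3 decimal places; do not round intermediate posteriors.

After 'steady': P(storm) = 0.4·0.1000 / (0.4·0.1000 + 0.75·0.9000) ≈ 0.0559
After 'falling': P(storm) = 0.6·0.0559 / (0.6·0.0559 + 0.25·0.9441) ≈ 0.1245

0.125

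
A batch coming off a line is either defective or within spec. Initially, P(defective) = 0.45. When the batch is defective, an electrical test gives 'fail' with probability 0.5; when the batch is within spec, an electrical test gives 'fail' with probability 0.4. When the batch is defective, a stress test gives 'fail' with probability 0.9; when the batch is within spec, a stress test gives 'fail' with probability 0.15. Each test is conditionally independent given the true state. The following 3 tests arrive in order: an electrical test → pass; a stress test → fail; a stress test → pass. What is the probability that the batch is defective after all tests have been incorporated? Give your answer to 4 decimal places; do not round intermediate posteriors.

0.3249

Apply Bayes' rule sequentially, carrying P(defective) forward.
After an electrical test='pass': P(defective) = 0.5·0.4500 / (0.5·0.4500 + 0.6·0.5500) ≈ 0.4054
After a stress test='fail': P(defective) = 0.9·0.4054 / (0.9·0.4054 + 0.15·0.5946) ≈ 0.8036
After a stress test='pass': P(defective) = 0.1·0.8036 / (0.1·0.8036 + 0.85·0.1964) ≈ 0.3249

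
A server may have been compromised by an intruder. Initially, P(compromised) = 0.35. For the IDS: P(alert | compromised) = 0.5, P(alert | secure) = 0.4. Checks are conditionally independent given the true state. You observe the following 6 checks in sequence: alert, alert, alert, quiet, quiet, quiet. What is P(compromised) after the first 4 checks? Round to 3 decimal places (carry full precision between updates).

After 'alert': P(compromised) = 0.5·0.3500 / (0.5·0.3500 + 0.4·0.6500) ≈ 0.4023
After 'alert': P(compromised) = 0.5·0.4023 / (0.5·0.4023 + 0.4·0.5977) ≈ 0.4569
After 'alert': P(compromised) = 0.5·0.4569 / (0.5·0.4569 + 0.4·0.5431) ≈ 0.5126
After 'quiet': P(compromised) = 0.5·0.5126 / (0.5·0.5126 + 0.6·0.4874) ≈ 0.4671

0.467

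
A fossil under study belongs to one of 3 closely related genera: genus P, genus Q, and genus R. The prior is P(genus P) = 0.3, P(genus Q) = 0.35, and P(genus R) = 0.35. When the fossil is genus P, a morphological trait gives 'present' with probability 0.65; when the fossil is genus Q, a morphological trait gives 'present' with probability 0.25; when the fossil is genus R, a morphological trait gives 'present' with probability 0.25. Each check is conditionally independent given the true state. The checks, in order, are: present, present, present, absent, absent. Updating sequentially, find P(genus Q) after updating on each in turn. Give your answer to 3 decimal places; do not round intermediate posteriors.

After 'present': normaliser = 0.65·0.3000 + 0.25·0.3500 + 0.25·0.3500; P(genus P) ≈ 0.5270, P(genus Q) ≈ 0.2365, P(genus R) ≈ 0.2365
After 'present': normaliser = 0.65·0.5270 + 0.25·0.2365 + 0.25·0.2365; P(genus P) ≈ 0.7434, P(genus Q) ≈ 0.1283, P(genus R) ≈ 0.1283
After 'present': normaliser = 0.65·0.7434 + 0.25·0.1283 + 0.25·0.1283; P(genus P) ≈ 0.8828, P(genus Q) ≈ 0.0586, P(genus R) ≈ 0.0586
After 'absent': normaliser = 0.35·0.8828 + 0.75·0.0586 + 0.75·0.0586; P(genus P) ≈ 0.7785, P(genus Q) ≈ 0.1107, P(genus R) ≈ 0.1107
After 'absent': normaliser = 0.35·0.7785 + 0.75·0.1107 + 0.75·0.1107; P(genus P) ≈ 0.6213, P(genus Q) ≈ 0.1894, P(genus R) ≈ 0.1894

0.189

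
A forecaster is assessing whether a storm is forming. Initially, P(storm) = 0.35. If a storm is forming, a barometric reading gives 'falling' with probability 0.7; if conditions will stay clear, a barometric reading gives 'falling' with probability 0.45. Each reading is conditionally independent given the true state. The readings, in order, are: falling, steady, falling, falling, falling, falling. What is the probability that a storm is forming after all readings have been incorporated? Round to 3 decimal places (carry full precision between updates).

0.728

Apply Bayes' rule sequentially, carrying P(storm) forward.
After 'falling': P(storm) = 0.7·0.3500 / (0.7·0.3500 + 0.45·0.6500) ≈ 0.4558
After 'steady': P(storm) = 0.3·0.4558 / (0.3·0.4558 + 0.55·0.5442) ≈ 0.3136
After 'falling': P(storm) = 0.7·0.3136 / (0.7·0.3136 + 0.45·0.6864) ≈ 0.4154
After 'falling': P(storm) = 0.7·0.4154 / (0.7·0.4154 + 0.45·0.5846) ≈ 0.5251
After 'falling': P(storm) = 0.7·0.5251 / (0.7·0.5251 + 0.45·0.4749) ≈ 0.6323
After 'falling': P(storm) = 0.7·0.6323 / (0.7·0.6323 + 0.45·0.3677) ≈ 0.7279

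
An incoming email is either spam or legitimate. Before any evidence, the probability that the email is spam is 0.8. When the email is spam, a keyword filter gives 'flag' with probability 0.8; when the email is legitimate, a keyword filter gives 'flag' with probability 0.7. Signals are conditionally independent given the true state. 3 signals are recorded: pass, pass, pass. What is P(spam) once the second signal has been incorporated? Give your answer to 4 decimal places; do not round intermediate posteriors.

After 'pass': P(spam) = 0.2·0.8000 / (0.2·0.8000 + 0.3·0.2000) ≈ 0.7273
After 'pass': P(spam) = 0.2·0.7273 / (0.2·0.7273 + 0.3·0.2727) ≈ 0.6400

0.6400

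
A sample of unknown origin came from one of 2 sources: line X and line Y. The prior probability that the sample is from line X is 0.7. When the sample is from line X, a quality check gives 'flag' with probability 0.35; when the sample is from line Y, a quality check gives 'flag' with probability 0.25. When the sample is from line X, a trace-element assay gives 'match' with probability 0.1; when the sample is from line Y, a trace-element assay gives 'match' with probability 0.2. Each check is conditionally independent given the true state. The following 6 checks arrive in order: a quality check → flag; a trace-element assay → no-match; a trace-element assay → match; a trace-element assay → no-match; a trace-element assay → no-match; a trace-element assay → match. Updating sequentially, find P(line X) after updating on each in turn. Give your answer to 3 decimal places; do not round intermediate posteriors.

After a quality check='flag': P(line X) = 0.35·0.7000 / (0.35·0.7000 + 0.25·0.3000) ≈ 0.7656
After a trace-element assay='no-match': P(line X) = 0.9·0.7656 / (0.9·0.7656 + 0.8·0.2344) ≈ 0.7861
After a trace-element assay='match': P(line X) = 0.1·0.7861 / (0.1·0.7861 + 0.2·0.2139) ≈ 0.6476
After a trace-element assay='no-match': P(line X) = 0.9·0.6476 / (0.9·0.6476 + 0.8·0.3524) ≈ 0.6740
After a trace-element assay='no-match': P(line X) = 0.9·0.6740 / (0.9·0.6740 + 0.8·0.3260) ≈ 0.6993
After a trace-element assay='match': P(line X) = 0.1·0.6993 / (0.1·0.6993 + 0.2·0.3007) ≈ 0.5376

0.538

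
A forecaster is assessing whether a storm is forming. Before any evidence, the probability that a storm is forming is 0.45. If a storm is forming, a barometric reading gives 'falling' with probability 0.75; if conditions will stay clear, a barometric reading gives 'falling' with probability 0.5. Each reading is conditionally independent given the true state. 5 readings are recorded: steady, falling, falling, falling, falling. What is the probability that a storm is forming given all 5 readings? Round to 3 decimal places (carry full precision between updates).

After 'steady': P(storm) = 0.25·0.4500 / (0.25·0.4500 + 0.5·0.5500) ≈ 0.2903
After 'falling': P(storm) = 0.75·0.2903 / (0.75·0.2903 + 0.5·0.7097) ≈ 0.3803
After 'falling': P(storm) = 0.75·0.3803 / (0.75·0.3803 + 0.5·0.6197) ≈ 0.4793
After 'falling': P(storm) = 0.75·0.4793 / (0.75·0.4793 + 0.5·0.5207) ≈ 0.5800
After 'falling': P(storm) = 0.75·0.5800 / (0.75·0.5800 + 0.5·0.4200) ≈ 0.6744

0.674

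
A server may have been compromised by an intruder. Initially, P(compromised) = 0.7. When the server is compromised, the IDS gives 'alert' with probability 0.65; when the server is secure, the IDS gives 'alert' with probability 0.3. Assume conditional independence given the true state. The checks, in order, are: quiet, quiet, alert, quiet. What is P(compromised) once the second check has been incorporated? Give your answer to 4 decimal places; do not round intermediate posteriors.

0.3684

After 'quiet': P(compromised) = 0.35·0.7000 / (0.35·0.7000 + 0.7·0.3000) ≈ 0.5385
After 'quiet': P(compromised) = 0.35·0.5385 / (0.35·0.5385 + 0.7·0.4615) ≈ 0.3684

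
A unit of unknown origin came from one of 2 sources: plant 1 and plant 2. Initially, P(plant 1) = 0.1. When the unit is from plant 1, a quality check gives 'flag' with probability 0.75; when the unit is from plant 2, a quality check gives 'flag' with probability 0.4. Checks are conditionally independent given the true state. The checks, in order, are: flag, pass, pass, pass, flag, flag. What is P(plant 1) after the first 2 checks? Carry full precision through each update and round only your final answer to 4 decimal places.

0.0799

Each posterior becomes the prior for the next update.
After 'flag': P(plant 1) = 0.75·0.1000 / (0.75·0.1000 + 0.4·0.9000) ≈ 0.1724
After 'pass': P(plant 1) = 0.25·0.1724 / (0.25·0.1724 + 0.6·0.8276) ≈ 0.0799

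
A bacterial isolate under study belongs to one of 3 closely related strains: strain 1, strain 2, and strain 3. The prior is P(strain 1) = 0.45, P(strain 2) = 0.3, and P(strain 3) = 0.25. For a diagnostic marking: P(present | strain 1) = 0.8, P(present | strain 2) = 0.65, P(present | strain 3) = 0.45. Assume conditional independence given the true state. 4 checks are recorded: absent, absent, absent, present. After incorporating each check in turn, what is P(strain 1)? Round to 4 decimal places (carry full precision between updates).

After 'absent': normaliser = 0.2·0.4500 + 0.35·0.3000 + 0.55·0.2500; P(strain 1) ≈ 0.2707, P(strain 2) ≈ 0.3158, P(strain 3) ≈ 0.4135
After 'absent': normaliser = 0.2·0.2707 + 0.35·0.3158 + 0.55·0.4135; P(strain 1) ≈ 0.1381, P(strain 2) ≈ 0.2819, P(strain 3) ≈ 0.5801
After 'absent': normaliser = 0.2·0.1381 + 0.35·0.2819 + 0.55·0.5801; P(strain 1) ≈ 0.0620, P(strain 2) ≈ 0.2216, P(strain 3) ≈ 0.7164
After 'present': normaliser = 0.8·0.0620 + 0.65·0.2216 + 0.45·0.7164; P(strain 1) ≈ 0.0961, P(strain 2) ≈ 0.2791, P(strain 3) ≈ 0.6248

0.0961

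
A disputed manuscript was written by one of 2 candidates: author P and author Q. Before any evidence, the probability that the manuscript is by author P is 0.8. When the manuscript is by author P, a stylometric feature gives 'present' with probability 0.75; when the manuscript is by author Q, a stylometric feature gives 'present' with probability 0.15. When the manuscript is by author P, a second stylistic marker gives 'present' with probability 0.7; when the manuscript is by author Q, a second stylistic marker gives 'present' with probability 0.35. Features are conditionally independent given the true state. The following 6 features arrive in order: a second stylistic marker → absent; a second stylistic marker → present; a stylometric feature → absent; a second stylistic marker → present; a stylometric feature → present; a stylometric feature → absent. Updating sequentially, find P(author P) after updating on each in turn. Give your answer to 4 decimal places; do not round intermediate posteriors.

After a second stylistic marker='absent': P(author P) = 0.3·0.8000 / (0.3·0.8000 + 0.65·0.2000) ≈ 0.6486
After a second stylistic marker='present': P(author P) = 0.7·0.6486 / (0.7·0.6486 + 0.35·0.3514) ≈ 0.7869
After a stylometric feature='absent': P(author P) = 0.25·0.7869 / (0.25·0.7869 + 0.85·0.2131) ≈ 0.5206
After a second stylistic marker='present': P(author P) = 0.7·0.5206 / (0.7·0.5206 + 0.35·0.4794) ≈ 0.6847
After a stylometric feature='present': P(author P) = 0.75·0.6847 / (0.75·0.6847 + 0.15·0.3153) ≈ 0.9157
After a stylometric feature='absent': P(author P) = 0.25·0.9157 / (0.25·0.9157 + 0.85·0.0843) ≈ 0.7616

0.7616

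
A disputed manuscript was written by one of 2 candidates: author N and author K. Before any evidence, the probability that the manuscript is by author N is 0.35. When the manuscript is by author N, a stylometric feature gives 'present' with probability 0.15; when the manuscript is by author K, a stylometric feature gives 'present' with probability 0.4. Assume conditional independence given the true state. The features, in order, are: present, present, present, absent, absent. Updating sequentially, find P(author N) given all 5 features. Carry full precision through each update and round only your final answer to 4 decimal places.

0.0539

After 'present': P(author N) = 0.15·0.3500 / (0.15·0.3500 + 0.4·0.6500) ≈ 0.1680
After 'present': P(author N) = 0.15·0.1680 / (0.15·0.1680 + 0.4·0.8320) ≈ 0.0704
After 'present': P(author N) = 0.15·0.0704 / (0.15·0.0704 + 0.4·0.9296) ≈ 0.0276
After 'absent': P(author N) = 0.85·0.0276 / (0.85·0.0276 + 0.6·0.9724) ≈ 0.0387
After 'absent': P(author N) = 0.85·0.0387 / (0.85·0.0387 + 0.6·0.9613) ≈ 0.0539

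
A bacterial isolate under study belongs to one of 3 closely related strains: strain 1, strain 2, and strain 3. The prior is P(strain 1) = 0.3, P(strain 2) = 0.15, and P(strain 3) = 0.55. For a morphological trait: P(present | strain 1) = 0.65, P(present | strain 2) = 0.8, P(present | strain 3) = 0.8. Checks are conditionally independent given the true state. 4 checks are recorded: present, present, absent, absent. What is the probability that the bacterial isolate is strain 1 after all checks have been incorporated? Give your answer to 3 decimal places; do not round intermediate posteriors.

0.464

Apply Bayes' rule sequentially, carrying P(strain 1) forward.
After 'present': normaliser = 0.65·0.3000 + 0.8·0.1500 + 0.8·0.5500; P(strain 1) ≈ 0.2583, P(strain 2) ≈ 0.1589, P(strain 3) ≈ 0.5828
After 'present': normaliser = 0.65·0.2583 + 0.8·0.1589 + 0.8·0.5828; P(strain 1) ≈ 0.2205, P(strain 2) ≈ 0.1670, P(strain 3) ≈ 0.6124
After 'absent': normaliser = 0.35·0.2205 + 0.2·0.1670 + 0.2·0.6124; P(strain 1) ≈ 0.3312, P(strain 2) ≈ 0.1433, P(strain 3) ≈ 0.5255
After 'absent': normaliser = 0.35·0.3312 + 0.2·0.1433 + 0.2·0.5255; P(strain 1) ≈ 0.4642, P(strain 2) ≈ 0.1148, P(strain 3) ≈ 0.4210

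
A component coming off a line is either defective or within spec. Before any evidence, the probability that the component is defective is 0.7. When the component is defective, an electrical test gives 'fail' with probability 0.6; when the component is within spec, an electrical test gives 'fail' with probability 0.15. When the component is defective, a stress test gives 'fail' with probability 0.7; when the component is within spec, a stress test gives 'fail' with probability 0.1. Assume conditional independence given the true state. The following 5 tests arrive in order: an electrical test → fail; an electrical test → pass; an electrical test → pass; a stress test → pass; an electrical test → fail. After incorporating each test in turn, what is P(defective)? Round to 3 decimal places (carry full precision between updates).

Each posterior becomes the prior for the next update.
After an electrical test='fail': P(defective) = 0.6·0.7000 / (0.6·0.7000 + 0.15·0.3000) ≈ 0.9032
After an electrical test='pass': P(defective) = 0.4·0.9032 / (0.4·0.9032 + 0.85·0.0968) ≈ 0.8145
After an electrical test='pass': P(defective) = 0.4·0.8145 / (0.4·0.8145 + 0.85·0.1855) ≈ 0.6739
After a stress test='pass': P(defective) = 0.3·0.6739 / (0.3·0.6739 + 0.9·0.3261) ≈ 0.4079
After an electrical test='fail': P(defective) = 0.6·0.4079 / (0.6·0.4079 + 0.15·0.5921) ≈ 0.7337

0.734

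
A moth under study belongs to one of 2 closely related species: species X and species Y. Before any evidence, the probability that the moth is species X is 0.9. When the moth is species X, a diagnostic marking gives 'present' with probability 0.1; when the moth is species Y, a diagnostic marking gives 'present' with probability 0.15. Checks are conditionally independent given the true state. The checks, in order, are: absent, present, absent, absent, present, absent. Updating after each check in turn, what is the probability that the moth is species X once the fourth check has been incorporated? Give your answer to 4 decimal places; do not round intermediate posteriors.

0.8769

After 'absent': P(species X) = 0.9·0.9000 / (0.9·0.9000 + 0.85·0.1000) ≈ 0.9050
After 'present': P(species X) = 0.1·0.9050 / (0.1·0.9050 + 0.15·0.0950) ≈ 0.8640
After 'absent': P(species X) = 0.9·0.8640 / (0.9·0.8640 + 0.85·0.1360) ≈ 0.8706
After 'absent': P(species X) = 0.9·0.8706 / (0.9·0.8706 + 0.85·0.1294) ≈ 0.8769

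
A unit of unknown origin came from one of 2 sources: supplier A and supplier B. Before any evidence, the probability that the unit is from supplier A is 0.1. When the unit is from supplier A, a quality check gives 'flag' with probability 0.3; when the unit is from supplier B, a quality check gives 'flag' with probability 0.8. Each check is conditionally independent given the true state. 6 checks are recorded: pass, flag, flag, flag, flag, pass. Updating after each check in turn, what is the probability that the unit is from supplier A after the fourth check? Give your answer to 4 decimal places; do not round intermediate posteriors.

After 'pass': P(supplier A) = 0.7·0.1000 / (0.7·0.1000 + 0.2·0.9000) ≈ 0.2800
After 'flag': P(supplier A) = 0.3·0.2800 / (0.3·0.2800 + 0.8·0.7200) ≈ 0.1273
After 'flag': P(supplier A) = 0.3·0.1273 / (0.3·0.1273 + 0.8·0.8727) ≈ 0.0519
After 'flag': P(supplier A) = 0.3·0.0519 / (0.3·0.0519 + 0.8·0.9481) ≈ 0.0201

0.0201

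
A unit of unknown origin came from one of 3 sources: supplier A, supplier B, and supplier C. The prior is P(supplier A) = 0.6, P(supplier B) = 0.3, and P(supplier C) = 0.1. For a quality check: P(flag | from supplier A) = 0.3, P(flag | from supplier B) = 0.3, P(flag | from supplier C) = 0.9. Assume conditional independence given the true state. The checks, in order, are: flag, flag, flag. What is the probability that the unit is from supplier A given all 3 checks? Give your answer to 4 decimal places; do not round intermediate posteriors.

0.1667

Apply Bayes' rule sequentially, carrying P(supplier A) forward.
After 'flag': normaliser = 0.3·0.6000 + 0.3·0.3000 + 0.9·0.1000; P(supplier A) ≈ 0.5000, P(supplier B) ≈ 0.2500, P(supplier C) ≈ 0.2500
After 'flag': normaliser = 0.3·0.5000 + 0.3·0.2500 + 0.9·0.2500; P(supplier A) ≈ 0.3333, P(supplier B) ≈ 0.1667, P(supplier C) ≈ 0.5000
After 'flag': normaliser = 0.3·0.3333 + 0.3·0.1667 + 0.9·0.5000; P(supplier A) ≈ 0.1667, P(supplier B) ≈ 0.0833, P(supplier C) ≈ 0.7500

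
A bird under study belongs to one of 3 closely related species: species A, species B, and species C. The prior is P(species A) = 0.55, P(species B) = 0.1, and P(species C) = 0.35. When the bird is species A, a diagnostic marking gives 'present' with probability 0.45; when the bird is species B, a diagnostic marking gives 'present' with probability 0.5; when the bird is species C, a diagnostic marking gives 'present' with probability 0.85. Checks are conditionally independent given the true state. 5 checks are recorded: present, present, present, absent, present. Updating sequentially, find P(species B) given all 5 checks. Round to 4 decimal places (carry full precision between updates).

After 'present': normaliser = 0.45·0.5500 + 0.5·0.1000 + 0.85·0.3500; P(species A) ≈ 0.4160, P(species B) ≈ 0.0840, P(species C) ≈ 0.5000
After 'present': normaliser = 0.45·0.4160 + 0.5·0.0840 + 0.85·0.5000; P(species A) ≈ 0.2861, P(species B) ≈ 0.0642, P(species C) ≈ 0.6496
After 'present': normaliser = 0.45·0.2861 + 0.5·0.0642 + 0.85·0.6496; P(species A) ≈ 0.1806, P(species B) ≈ 0.0450, P(species C) ≈ 0.7744
After 'absent': normaliser = 0.55·0.1806 + 0.5·0.0450 + 0.15·0.7744; P(species A) ≈ 0.4173, P(species B) ≈ 0.0946, P(species C) ≈ 0.4881
After 'present': normaliser = 0.45·0.4173 + 0.5·0.0946 + 0.85·0.4881; P(species A) ≈ 0.2889, P(species B) ≈ 0.0728, P(species C) ≈ 0.6383

0.0728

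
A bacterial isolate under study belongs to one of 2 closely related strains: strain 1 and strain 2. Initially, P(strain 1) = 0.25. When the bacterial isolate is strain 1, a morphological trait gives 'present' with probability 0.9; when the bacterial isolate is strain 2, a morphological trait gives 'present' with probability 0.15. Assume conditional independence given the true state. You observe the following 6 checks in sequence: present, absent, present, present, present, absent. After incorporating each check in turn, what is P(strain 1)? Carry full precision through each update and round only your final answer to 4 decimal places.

After 'present': P(strain 1) = 0.9·0.2500 / (0.9·0.2500 + 0.15·0.7500) ≈ 0.6667
After 'absent': P(strain 1) = 0.1·0.6667 / (0.1·0.6667 + 0.85·0.3333) ≈ 0.1905
After 'present': P(strain 1) = 0.9·0.1905 / (0.9·0.1905 + 0.15·0.8095) ≈ 0.5854
After 'present': P(strain 1) = 0.9·0.5854 / (0.9·0.5854 + 0.15·0.4146) ≈ 0.8944
After 'present': P(strain 1) = 0.9·0.8944 / (0.9·0.8944 + 0.15·0.1056) ≈ 0.9807
After 'absent': P(strain 1) = 0.1·0.9807 / (0.1·0.9807 + 0.85·0.0193) ≈ 0.8567

0.8567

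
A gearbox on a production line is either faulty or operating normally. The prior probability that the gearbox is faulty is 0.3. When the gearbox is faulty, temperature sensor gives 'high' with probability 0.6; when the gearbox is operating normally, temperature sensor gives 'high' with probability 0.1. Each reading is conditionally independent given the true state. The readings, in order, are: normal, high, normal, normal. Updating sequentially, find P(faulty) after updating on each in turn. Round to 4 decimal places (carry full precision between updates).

Each posterior becomes the prior for the next update.
After 'normal': P(faulty) = 0.4·0.3000 / (0.4·0.3000 + 0.9·0.7000) ≈ 0.1600
After 'high': P(faulty) = 0.6·0.1600 / (0.6·0.1600 + 0.1·0.8400) ≈ 0.5333
After 'normal': P(faulty) = 0.4·0.5333 / (0.4·0.5333 + 0.9·0.4667) ≈ 0.3368
After 'normal': P(faulty) = 0.4·0.3368 / (0.4·0.3368 + 0.9·0.6632) ≈ 0.1842

0.1842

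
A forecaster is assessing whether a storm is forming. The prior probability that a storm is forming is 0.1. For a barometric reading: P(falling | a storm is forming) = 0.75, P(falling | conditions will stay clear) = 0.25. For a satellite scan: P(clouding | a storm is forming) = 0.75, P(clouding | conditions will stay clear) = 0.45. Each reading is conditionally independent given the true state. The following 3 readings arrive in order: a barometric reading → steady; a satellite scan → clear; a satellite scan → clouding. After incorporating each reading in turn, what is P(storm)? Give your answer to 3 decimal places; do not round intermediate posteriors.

After a barometric reading='steady': P(storm) = 0.25·0.1000 / (0.25·0.1000 + 0.75·0.9000) ≈ 0.0357
After a satellite scan='clear': P(storm) = 0.25·0.0357 / (0.25·0.0357 + 0.55·0.9643) ≈ 0.0166
After a satellite scan='clouding': P(storm) = 0.75·0.0166 / (0.75·0.0166 + 0.45·0.9834) ≈ 0.0273

0.027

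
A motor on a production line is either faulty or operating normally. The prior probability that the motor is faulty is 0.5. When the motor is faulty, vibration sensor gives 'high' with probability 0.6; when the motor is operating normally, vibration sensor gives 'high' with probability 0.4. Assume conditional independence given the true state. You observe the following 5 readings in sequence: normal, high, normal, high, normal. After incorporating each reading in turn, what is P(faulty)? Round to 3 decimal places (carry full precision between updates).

0.400

After 'normal': P(faulty) = 0.4·0.5000 / (0.4·0.5000 + 0.6·0.5000) ≈ 0.4000
After 'high': P(faulty) = 0.6·0.4000 / (0.6·0.4000 + 0.4·0.6000) ≈ 0.5000
After 'normal': P(faulty) = 0.4·0.5000 / (0.4·0.5000 + 0.6·0.5000) ≈ 0.4000
After 'high': P(faulty) = 0.6·0.4000 / (0.6·0.4000 + 0.4·0.6000) ≈ 0.5000
After 'normal': P(faulty) = 0.4·0.5000 / (0.4·0.5000 + 0.6·0.5000) ≈ 0.4000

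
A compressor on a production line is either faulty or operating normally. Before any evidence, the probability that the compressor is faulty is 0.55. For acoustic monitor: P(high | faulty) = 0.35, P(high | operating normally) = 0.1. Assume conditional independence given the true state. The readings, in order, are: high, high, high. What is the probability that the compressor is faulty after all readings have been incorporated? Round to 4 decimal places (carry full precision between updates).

0.9813

After 'high': P(faulty) = 0.35·0.5500 / (0.35·0.5500 + 0.1·0.4500) ≈ 0.8105
After 'high': P(faulty) = 0.35·0.8105 / (0.35·0.8105 + 0.1·0.1895) ≈ 0.9374
After 'high': P(faulty) = 0.35·0.9374 / (0.35·0.9374 + 0.1·0.0626) ≈ 0.9813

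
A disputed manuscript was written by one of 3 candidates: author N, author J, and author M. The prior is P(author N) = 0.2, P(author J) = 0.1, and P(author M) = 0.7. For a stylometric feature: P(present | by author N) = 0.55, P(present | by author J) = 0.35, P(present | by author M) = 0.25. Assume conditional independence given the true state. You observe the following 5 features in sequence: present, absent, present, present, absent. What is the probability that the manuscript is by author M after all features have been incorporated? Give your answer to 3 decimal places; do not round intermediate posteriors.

After 'present': normaliser = 0.55·0.2000 + 0.35·0.1000 + 0.25·0.7000; P(author N) ≈ 0.3438, P(author J) ≈ 0.1094, P(author M) ≈ 0.5469
After 'absent': normaliser = 0.45·0.3438 + 0.65·0.1094 + 0.75·0.5469; P(author N) ≈ 0.2432, P(author J) ≈ 0.1118, P(author M) ≈ 0.6450
After 'present': normaliser = 0.55·0.2432 + 0.35·0.1118 + 0.25·0.6450; P(author N) ≈ 0.4004, P(author J) ≈ 0.1171, P(author M) ≈ 0.4825
After 'present': normaliser = 0.55·0.4004 + 0.35·0.1171 + 0.25·0.4825; P(author N) ≈ 0.5767, P(author J) ≈ 0.1073, P(author M) ≈ 0.3159
After 'absent': normaliser = 0.45·0.5767 + 0.65·0.1073 + 0.75·0.3159; P(author N) ≈ 0.4583, P(author J) ≈ 0.1232, P(author M) ≈ 0.4185

0.418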